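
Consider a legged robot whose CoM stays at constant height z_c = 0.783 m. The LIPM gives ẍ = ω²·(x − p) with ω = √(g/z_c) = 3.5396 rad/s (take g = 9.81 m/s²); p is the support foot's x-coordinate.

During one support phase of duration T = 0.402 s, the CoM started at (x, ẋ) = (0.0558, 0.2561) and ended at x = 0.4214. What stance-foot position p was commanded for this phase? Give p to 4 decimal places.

ωT = 3.5396·0.402 = 1.422919; cosh(ωT) = 2.195112, sinh(ωT) = 1.954103
x(T) = p + (x₀−p)·cosh(ωT) + (ẋ₀/ω)·sinh(ωT) ⇒ p·(1 − cosh) = x(T) − x₀·cosh − (ẋ₀/ω)·sinh
numerator   = 0.4214 − (0.0558)·2.195112 − (0.2561/3.5396)·1.954103 = 0.157528
denominator = 1 − 2.195112 = -1.195112
p = 0.157528 / -1.195112 = -0.1318

p = -0.1318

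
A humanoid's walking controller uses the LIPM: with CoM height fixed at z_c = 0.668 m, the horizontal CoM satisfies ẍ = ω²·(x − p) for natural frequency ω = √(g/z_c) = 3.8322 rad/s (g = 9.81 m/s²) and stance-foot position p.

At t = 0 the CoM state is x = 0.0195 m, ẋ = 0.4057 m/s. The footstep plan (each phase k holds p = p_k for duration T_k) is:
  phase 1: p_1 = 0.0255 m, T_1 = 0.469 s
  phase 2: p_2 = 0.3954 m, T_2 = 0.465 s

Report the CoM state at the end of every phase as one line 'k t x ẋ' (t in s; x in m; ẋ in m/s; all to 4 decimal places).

phase 1: p=0.0255, T=0.469, ωT=1.797302, cosh=3.099546, sinh=2.933800; start (x,ẋ)=(0.019500, 0.405700) → end (x,ẋ)=(0.317493, 1.190028)
phase 2: p=0.3954, T=0.465, ωT=1.781973, cosh=3.054937, sinh=2.886631; start (x,ẋ)=(0.317493, 1.190028) → end (x,ẋ)=(1.053795, 2.773639)

1 0.4690 0.3175 1.1900
2 0.9340 1.0538 2.7736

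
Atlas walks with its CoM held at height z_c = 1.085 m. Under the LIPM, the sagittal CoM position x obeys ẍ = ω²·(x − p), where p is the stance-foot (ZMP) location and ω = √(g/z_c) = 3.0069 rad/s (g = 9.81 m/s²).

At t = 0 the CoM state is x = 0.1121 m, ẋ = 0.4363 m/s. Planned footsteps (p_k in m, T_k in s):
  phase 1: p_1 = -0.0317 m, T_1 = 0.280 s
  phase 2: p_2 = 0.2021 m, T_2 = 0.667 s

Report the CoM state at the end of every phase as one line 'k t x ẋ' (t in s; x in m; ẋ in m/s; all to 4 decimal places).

phase 1: p=-0.0317, T=0.280, ωT=0.841932, cosh=1.375862, sinh=0.944985; start (x,ẋ)=(0.112100, 0.436300) → end (x,ẋ)=(0.303266, 1.008893)
phase 2: p=0.2021, T=0.667, ωT=2.005602, cosh=3.782574, sinh=3.647994; start (x,ẋ)=(0.303266, 1.008893) → end (x,ẋ)=(1.808763, 4.925914)

1 0.2800 0.3033 1.0089
2 0.9470 1.8088 4.9259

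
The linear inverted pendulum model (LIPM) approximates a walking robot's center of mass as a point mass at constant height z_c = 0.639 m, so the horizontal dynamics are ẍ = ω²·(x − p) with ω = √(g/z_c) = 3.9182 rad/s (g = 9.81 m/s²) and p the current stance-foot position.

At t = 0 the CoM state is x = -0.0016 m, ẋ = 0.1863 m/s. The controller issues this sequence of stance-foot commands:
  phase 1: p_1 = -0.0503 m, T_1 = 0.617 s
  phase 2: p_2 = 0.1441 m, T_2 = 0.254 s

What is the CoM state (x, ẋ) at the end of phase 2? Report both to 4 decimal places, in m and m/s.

x = 1.3057, ẋ = 4.8329

phase 1: p=-0.0503, T=0.617, ωT=2.417529, cosh=5.653626, sinh=5.564484; start (x,ẋ)=(-0.001600, 0.186300) → end (x,ẋ)=(0.489608, 2.115065)
phase 2: p=0.1441, T=0.254, ωT=0.995223, cosh=1.537484, sinh=1.167843; start (x,ẋ)=(0.489608, 2.115065) → end (x,ẋ)=(1.305721, 4.832869)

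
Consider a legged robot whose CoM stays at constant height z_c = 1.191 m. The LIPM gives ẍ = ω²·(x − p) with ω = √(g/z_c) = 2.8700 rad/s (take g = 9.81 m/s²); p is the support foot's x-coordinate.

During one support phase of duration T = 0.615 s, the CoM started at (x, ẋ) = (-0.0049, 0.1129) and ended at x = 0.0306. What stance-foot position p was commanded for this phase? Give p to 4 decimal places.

ωT = 2.8700·0.615 = 1.765050; cosh(ωT) = 3.006521, sinh(ωT) = 2.835343
x(T) = p + (x₀−p)·cosh(ωT) + (ẋ₀/ω)·sinh(ωT) ⇒ p·(1 − cosh) = x(T) − x₀·cosh − (ẋ₀/ω)·sinh
numerator   = 0.0306 − (-0.0049)·3.006521 − (0.1129/2.8700)·2.835343 = -0.066205
denominator = 1 − 3.006521 = -2.006521
p = -0.066205 / -2.006521 = 0.0330

p = 0.0330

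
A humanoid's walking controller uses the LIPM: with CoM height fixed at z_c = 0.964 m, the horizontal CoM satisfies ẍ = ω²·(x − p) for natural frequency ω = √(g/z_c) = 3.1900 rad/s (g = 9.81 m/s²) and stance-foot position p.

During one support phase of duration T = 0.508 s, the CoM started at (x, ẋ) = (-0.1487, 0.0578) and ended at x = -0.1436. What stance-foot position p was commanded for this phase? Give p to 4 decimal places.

p = -0.1248

ωT = 3.1900·0.508 = 1.620520; cosh(ωT) = 2.626757, sinh(ωT) = 2.428961
x(T) = p + (x₀−p)·cosh(ωT) + (ẋ₀/ω)·sinh(ωT) ⇒ p·(1 − cosh) = x(T) − x₀·cosh − (ẋ₀/ω)·sinh
numerator   = -0.1436 − (-0.1487)·2.626757 − (0.0578/3.1900)·2.428961 = 0.202988
denominator = 1 − 2.626757 = -1.626757
p = 0.202988 / -1.626757 = -0.1248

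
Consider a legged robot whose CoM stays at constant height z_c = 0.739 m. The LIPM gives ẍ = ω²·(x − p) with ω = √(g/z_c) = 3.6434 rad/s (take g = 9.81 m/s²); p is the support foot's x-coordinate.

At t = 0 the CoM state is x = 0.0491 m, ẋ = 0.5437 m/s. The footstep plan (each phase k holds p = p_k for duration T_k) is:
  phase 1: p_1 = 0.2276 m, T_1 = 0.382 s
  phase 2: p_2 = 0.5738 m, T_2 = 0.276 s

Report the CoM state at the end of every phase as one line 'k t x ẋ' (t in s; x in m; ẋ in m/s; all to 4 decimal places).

1 0.3820 0.1280 -0.0660
2 0.6580 -0.1385 -2.0252

phase 1: p=0.2276, T=0.382, ωT=1.391779, cosh=2.135315, sinh=1.886683; start (x,ẋ)=(0.049100, 0.543700) → end (x,ẋ)=(0.127993, -0.066027)
phase 2: p=0.5738, T=0.276, ωT=1.005578, cosh=1.549660, sinh=1.183827; start (x,ẋ)=(0.127993, -0.066027) → end (x,ẋ)=(-0.138503, -2.025153)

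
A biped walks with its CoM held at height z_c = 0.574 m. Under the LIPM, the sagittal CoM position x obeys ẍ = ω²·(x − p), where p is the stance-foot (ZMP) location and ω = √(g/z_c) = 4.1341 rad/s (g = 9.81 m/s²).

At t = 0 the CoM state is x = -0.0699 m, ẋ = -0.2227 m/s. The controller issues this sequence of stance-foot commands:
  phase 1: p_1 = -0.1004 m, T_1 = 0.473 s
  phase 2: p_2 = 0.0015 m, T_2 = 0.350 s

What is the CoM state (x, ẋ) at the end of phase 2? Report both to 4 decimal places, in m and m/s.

x = -0.5766, ẋ = -2.3023

phase 1: p=-0.1004, T=0.473, ωT=1.955429, cosh=3.604228, sinh=3.462724; start (x,ẋ)=(-0.069900, -0.222700) → end (x,ẋ)=(-0.177005, -0.366046)
phase 2: p=0.0015, T=0.350, ωT=1.446935, cosh=2.242679, sinh=2.007389; start (x,ẋ)=(-0.177005, -0.366046) → end (x,ẋ)=(-0.576569, -2.302290)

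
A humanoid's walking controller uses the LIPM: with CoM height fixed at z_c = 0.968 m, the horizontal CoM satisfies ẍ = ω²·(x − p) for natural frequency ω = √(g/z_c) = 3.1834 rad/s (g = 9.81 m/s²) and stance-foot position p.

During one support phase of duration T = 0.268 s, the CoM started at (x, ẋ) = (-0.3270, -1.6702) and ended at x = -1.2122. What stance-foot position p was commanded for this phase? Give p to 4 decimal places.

p = 0.6594

ωT = 3.1834·0.268 = 0.853151; cosh(ωT) = 1.386551, sinh(ωT) = 0.960480
x(T) = p + (x₀−p)·cosh(ωT) + (ẋ₀/ω)·sinh(ωT) ⇒ p·(1 − cosh) = x(T) − x₀·cosh − (ẋ₀/ω)·sinh
numerator   = -1.2122 − (-0.3270)·1.386551 − (-1.6702/3.1834)·0.960480 = -0.254873
denominator = 1 − 1.386551 = -0.386551
p = -0.254873 / -0.386551 = 0.6594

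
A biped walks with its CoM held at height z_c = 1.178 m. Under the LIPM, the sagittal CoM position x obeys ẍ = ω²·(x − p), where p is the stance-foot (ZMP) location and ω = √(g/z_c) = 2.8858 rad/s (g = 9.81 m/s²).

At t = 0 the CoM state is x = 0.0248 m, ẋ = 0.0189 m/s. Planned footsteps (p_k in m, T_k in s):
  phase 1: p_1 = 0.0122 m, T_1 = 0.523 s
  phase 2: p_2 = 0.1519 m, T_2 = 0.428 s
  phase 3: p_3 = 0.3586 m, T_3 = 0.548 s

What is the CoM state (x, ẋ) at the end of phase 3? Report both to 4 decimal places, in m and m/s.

phase 1: p=0.0122, T=0.523, ωT=1.509273, cosh=2.372257, sinh=2.151186; start (x,ẋ)=(0.024800, 0.018900) → end (x,ẋ)=(0.056179, 0.123055)
phase 2: p=0.1519, T=0.428, ωT=1.235122, cosh=1.864799, sinh=1.574000; start (x,ẋ)=(0.056179, 0.123055) → end (x,ẋ)=(0.040518, -0.205315)
phase 3: p=0.3586, T=0.548, ωT=1.581418, cosh=2.533765, sinh=2.328082; start (x,ẋ)=(0.040518, -0.205315) → end (x,ẋ)=(-0.612980, -2.657215)

x = -0.6130, ẋ = -2.6572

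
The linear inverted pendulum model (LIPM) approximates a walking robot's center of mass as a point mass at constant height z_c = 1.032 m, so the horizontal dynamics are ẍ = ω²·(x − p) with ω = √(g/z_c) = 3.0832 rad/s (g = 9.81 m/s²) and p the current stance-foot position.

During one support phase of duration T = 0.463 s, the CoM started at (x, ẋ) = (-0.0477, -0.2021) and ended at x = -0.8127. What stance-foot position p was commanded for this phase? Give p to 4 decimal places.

ωT = 3.0832·0.463 = 1.427522; cosh(ωT) = 2.204129, sinh(ωT) = 1.964226
x(T) = p + (x₀−p)·cosh(ωT) + (ẋ₀/ω)·sinh(ωT) ⇒ p·(1 − cosh) = x(T) − x₀·cosh − (ẋ₀/ω)·sinh
numerator   = -0.8127 − (-0.0477)·2.204129 − (-0.2021/3.0832)·1.964226 = -0.578810
denominator = 1 − 2.204129 = -1.204129
p = -0.578810 / -1.204129 = 0.4807

p = 0.4807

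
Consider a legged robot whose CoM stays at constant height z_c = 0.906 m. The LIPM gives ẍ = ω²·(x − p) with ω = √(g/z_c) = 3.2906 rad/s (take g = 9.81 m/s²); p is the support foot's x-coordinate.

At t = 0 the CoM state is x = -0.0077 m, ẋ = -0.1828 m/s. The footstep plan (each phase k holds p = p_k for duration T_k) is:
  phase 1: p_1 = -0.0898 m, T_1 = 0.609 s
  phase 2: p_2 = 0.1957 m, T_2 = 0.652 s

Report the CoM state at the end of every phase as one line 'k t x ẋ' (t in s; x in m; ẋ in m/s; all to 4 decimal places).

1 0.6090 0.0180 0.2935
2 1.2610 -0.1983 -1.1938

phase 1: p=-0.0898, T=0.609, ωT=2.003975, cosh=3.776644, sinh=3.641845; start (x,ẋ)=(-0.007700, -0.182800) → end (x,ẋ)=(0.017950, 0.293504)
phase 2: p=0.1957, T=0.652, ωT=2.145471, cosh=4.331540, sinh=4.214527; start (x,ẋ)=(0.017950, 0.293504) → end (x,ẋ)=(-0.198318, -1.193769)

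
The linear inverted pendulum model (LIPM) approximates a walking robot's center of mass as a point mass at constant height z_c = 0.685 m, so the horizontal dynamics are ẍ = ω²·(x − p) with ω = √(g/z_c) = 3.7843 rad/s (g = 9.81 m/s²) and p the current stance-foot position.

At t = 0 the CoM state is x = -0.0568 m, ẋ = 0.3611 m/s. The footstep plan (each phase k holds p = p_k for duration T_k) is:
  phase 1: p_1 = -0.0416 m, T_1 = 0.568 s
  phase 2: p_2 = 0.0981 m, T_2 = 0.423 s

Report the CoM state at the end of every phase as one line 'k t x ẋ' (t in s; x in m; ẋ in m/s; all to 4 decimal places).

phase 1: p=-0.0416, T=0.568, ωT=2.149482, cosh=4.348480, sinh=4.231936; start (x,ẋ)=(-0.056800, 0.361100) → end (x,ẋ)=(0.296117, 1.326810)
phase 2: p=0.0981, T=0.423, ωT=1.600759, cosh=2.579268, sinh=2.377525; start (x,ẋ)=(0.296117, 1.326810) → end (x,ẋ)=(1.442420, 5.203807)

1 0.5680 0.2961 1.3268
2 0.9910 1.4424 5.2038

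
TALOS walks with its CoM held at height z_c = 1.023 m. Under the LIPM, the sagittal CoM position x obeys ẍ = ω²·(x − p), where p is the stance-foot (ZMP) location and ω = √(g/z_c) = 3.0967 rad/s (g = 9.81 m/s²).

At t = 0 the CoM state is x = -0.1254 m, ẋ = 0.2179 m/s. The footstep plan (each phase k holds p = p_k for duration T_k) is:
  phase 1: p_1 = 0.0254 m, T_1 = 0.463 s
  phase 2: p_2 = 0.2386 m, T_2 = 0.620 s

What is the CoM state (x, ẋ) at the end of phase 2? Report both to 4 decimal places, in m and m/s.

phase 1: p=0.0254, T=0.463, ωT=1.433772, cosh=2.216450, sinh=1.978042; start (x,ẋ)=(-0.125400, 0.217900) → end (x,ẋ)=(-0.169655, -0.440746)
phase 2: p=0.2386, T=0.620, ωT=1.919954, cosh=3.483629, sinh=3.337016; start (x,ẋ)=(-0.169655, -0.440746) → end (x,ẋ)=(-1.658560, -5.754198)

x = -1.6586, ẋ = -5.7542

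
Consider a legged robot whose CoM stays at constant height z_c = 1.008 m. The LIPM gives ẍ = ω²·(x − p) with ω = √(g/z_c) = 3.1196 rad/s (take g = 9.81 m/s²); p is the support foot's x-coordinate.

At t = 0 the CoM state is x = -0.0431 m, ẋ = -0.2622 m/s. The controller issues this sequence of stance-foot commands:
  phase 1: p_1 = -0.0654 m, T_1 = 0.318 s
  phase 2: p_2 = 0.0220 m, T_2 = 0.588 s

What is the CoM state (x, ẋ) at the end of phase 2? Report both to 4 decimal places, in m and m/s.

x = -0.7767, ẋ = -2.4678

phase 1: p=-0.0654, T=0.318, ωT=0.992033, cosh=1.533766, sinh=1.162944; start (x,ẋ)=(-0.043100, -0.262200) → end (x,ẋ)=(-0.128942, -0.321251)
phase 2: p=0.0220, T=0.588, ωT=1.834325, cosh=3.210313, sinh=3.050592; start (x,ẋ)=(-0.128942, -0.321251) → end (x,ẋ)=(-0.776714, -2.467771)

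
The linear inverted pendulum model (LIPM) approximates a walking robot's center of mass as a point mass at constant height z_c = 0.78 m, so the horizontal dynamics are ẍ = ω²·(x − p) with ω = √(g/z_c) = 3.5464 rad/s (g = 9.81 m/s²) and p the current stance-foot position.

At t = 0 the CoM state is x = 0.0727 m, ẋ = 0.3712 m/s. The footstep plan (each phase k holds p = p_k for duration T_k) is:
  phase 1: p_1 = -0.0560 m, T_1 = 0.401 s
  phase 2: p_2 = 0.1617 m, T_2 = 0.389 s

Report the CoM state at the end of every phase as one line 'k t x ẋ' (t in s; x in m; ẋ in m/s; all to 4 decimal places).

1 0.4010 0.4307 1.7053
2 0.7900 1.6246 5.3771

phase 1: p=-0.0560, T=0.401, ωT=1.422106, cosh=2.193525, sinh=1.952319; start (x,ẋ)=(0.072700, 0.371200) → end (x,ẋ)=(0.430655, 1.705317)
phase 2: p=0.1617, T=0.389, ωT=1.379550, cosh=2.112402, sinh=1.860710; start (x,ẋ)=(0.430655, 1.705317) → end (x,ẋ)=(1.624579, 5.377101)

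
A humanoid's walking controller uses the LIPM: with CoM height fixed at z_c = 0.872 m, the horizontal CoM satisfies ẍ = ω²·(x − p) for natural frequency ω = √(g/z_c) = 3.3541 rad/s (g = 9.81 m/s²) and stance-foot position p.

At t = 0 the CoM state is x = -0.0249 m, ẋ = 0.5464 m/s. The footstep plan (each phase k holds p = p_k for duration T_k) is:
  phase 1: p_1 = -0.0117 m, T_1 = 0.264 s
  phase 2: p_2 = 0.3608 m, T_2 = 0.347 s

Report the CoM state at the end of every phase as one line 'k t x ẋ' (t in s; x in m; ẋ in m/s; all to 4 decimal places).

1 0.2640 0.1334 0.7304
2 0.6110 0.2759 0.1816

phase 1: p=-0.0117, T=0.264, ωT=0.885482, cosh=1.418334, sinh=1.005819; start (x,ẋ)=(-0.024900, 0.546400) → end (x,ẋ)=(0.133431, 0.730446)
phase 2: p=0.3608, T=0.347, ωT=1.163873, cosh=1.757293, sinh=1.445018; start (x,ẋ)=(0.133431, 0.730446) → end (x,ẋ)=(0.275938, 0.181611)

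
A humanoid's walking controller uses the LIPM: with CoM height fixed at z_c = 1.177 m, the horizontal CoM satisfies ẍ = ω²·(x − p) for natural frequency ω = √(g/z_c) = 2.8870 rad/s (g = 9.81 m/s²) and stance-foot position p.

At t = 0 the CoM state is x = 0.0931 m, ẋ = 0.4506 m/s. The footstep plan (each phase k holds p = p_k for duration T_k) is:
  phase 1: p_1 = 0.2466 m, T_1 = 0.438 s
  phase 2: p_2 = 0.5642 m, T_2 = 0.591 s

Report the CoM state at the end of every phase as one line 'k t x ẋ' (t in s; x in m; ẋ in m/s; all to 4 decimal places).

phase 1: p=0.2466, T=0.438, ωT=1.264506, cosh=1.911861, sinh=1.629482; start (x,ẋ)=(0.093100, 0.450600) → end (x,ẋ)=(0.207457, 0.139372)
phase 2: p=0.5642, T=0.591, ωT=1.706217, cosh=2.844818, sinh=2.663267; start (x,ẋ)=(0.207457, 0.139372) → end (x,ẋ)=(-0.322097, -2.346453)

1 0.4380 0.2075 0.1394
2 1.0290 -0.3221 -2.3465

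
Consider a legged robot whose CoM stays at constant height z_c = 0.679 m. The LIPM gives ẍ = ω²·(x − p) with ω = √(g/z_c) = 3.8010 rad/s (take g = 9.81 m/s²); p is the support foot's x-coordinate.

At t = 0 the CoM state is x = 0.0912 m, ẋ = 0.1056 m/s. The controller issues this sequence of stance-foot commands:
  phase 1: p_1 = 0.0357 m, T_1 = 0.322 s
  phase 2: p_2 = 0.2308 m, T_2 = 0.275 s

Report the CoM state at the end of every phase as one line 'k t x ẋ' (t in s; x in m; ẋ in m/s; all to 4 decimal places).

phase 1: p=0.0357, T=0.322, ωT=1.223922, cosh=1.847286, sinh=1.553212; start (x,ẋ)=(0.091200, 0.105600) → end (x,ẋ)=(0.181376, 0.522732)
phase 2: p=0.2308, T=0.275, ωT=1.045275, cosh=1.597888, sinh=1.246293; start (x,ẋ)=(0.181376, 0.522732) → end (x,ẋ)=(0.323222, 0.601138)

1 0.3220 0.1814 0.5227
2 0.5970 0.3232 0.6011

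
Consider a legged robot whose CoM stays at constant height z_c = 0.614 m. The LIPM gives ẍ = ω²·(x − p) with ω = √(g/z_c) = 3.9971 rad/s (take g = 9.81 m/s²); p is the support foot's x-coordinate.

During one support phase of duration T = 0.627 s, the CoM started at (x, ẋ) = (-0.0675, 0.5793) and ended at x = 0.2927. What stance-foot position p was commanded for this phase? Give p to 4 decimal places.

p = 0.0335

ωT = 3.9971·0.627 = 2.506182; cosh(ωT) = 6.169807, sinh(ωT) = 6.088228
x(T) = p + (x₀−p)·cosh(ωT) + (ẋ₀/ω)·sinh(ωT) ⇒ p·(1 − cosh) = x(T) − x₀·cosh − (ẋ₀/ω)·sinh
numerator   = 0.2927 − (-0.0675)·6.169807 − (0.5793/3.9971)·6.088228 = -0.173205
denominator = 1 − 6.169807 = -5.169807
p = -0.173205 / -5.169807 = 0.0335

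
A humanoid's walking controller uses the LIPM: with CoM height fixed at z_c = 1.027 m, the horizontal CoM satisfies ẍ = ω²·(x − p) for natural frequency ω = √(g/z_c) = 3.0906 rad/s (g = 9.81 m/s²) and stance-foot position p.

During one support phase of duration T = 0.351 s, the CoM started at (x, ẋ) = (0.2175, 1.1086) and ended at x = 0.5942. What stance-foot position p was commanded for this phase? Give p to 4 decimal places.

p = 0.3615

ωT = 3.0906·0.351 = 1.084801; cosh(ωT) = 1.648409, sinh(ωT) = 1.310440
x(T) = p + (x₀−p)·cosh(ωT) + (ẋ₀/ω)·sinh(ωT) ⇒ p·(1 − cosh) = x(T) − x₀·cosh − (ẋ₀/ω)·sinh
numerator   = 0.5942 − (0.2175)·1.648409 − (1.1086/3.0906)·1.310440 = -0.234385
denominator = 1 − 1.648409 = -0.648409
p = -0.234385 / -0.648409 = 0.3615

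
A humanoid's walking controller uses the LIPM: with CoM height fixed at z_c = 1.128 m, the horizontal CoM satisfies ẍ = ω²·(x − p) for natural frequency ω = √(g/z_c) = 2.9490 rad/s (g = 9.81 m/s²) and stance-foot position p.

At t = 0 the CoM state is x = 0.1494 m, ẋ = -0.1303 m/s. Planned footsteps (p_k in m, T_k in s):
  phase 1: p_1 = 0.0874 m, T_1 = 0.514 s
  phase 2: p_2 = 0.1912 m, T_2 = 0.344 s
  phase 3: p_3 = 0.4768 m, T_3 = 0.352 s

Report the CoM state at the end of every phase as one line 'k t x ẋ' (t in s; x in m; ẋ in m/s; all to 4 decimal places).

1 0.5140 0.1396 0.0852
2 0.8580 0.1453 -0.0492
3 1.2100 -0.0705 -1.2852

phase 1: p=0.0874, T=0.514, ωT=1.515786, cosh=2.386317, sinh=2.166681; start (x,ẋ)=(0.149400, -0.130300) → end (x,ẋ)=(0.139618, 0.085215)
phase 2: p=0.1912, T=0.344, ωT=1.014456, cosh=1.560231, sinh=1.197632; start (x,ẋ)=(0.139618, 0.085215) → end (x,ẋ)=(0.145327, -0.049224)
phase 3: p=0.4768, T=0.352, ωT=1.038048, cosh=1.588923, sinh=1.234777; start (x,ẋ)=(0.145327, -0.049224) → end (x,ẋ)=(-0.070495, -1.285224)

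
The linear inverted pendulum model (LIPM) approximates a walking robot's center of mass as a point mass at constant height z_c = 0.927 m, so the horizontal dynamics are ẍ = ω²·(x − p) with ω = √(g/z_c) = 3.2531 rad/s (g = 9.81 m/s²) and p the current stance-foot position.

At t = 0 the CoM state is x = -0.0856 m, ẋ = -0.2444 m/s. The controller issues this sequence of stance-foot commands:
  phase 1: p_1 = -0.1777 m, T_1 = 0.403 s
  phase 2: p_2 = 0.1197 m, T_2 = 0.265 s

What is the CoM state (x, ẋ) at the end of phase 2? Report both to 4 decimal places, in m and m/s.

phase 1: p=-0.1777, T=0.403, ωT=1.310999, cosh=1.989715, sinh=1.720164; start (x,ẋ)=(-0.085600, -0.244400) → end (x,ẋ)=(-0.123680, 0.029093)
phase 2: p=0.1197, T=0.265, ωT=0.862071, cosh=1.395174, sinh=0.972887; start (x,ẋ)=(-0.123680, 0.029093) → end (x,ẋ)=(-0.211157, -0.729685)

x = -0.2112, ẋ = -0.7297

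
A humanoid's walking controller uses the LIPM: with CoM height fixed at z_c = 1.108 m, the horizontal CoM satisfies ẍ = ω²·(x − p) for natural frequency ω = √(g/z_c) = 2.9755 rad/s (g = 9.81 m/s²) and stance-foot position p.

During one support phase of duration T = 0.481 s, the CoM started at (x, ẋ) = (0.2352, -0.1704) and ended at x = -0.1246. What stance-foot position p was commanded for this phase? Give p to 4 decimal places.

ωT = 2.9755·0.481 = 1.431215; cosh(ωT) = 2.211400, sinh(ωT) = 1.972382
x(T) = p + (x₀−p)·cosh(ωT) + (ẋ₀/ω)·sinh(ωT) ⇒ p·(1 − cosh) = x(T) − x₀·cosh − (ẋ₀/ω)·sinh
numerator   = -0.1246 − (0.2352)·2.211400 − (-0.1704/2.9755)·1.972382 = -0.531768
denominator = 1 − 2.211400 = -1.211400
p = -0.531768 / -1.211400 = 0.4390

p = 0.4390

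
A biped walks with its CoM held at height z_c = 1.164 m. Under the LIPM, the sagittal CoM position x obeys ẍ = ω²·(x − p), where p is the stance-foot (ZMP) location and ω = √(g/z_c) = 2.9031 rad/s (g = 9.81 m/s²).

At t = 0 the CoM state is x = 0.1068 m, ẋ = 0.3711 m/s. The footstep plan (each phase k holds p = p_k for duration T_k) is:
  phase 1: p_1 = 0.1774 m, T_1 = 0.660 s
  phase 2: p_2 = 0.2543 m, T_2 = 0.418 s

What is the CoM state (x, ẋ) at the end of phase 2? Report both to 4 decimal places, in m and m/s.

x = 0.7634, ẋ = 1.5694

phase 1: p=0.1774, T=0.660, ωT=1.916046, cosh=3.470615, sinh=3.323427; start (x,ẋ)=(0.106800, 0.371100) → end (x,ẋ)=(0.357205, 0.606779)
phase 2: p=0.2543, T=0.418, ωT=1.213496, cosh=1.831192, sinh=1.534036; start (x,ẋ)=(0.357205, 0.606779) → end (x,ẋ)=(0.763368, 1.569411)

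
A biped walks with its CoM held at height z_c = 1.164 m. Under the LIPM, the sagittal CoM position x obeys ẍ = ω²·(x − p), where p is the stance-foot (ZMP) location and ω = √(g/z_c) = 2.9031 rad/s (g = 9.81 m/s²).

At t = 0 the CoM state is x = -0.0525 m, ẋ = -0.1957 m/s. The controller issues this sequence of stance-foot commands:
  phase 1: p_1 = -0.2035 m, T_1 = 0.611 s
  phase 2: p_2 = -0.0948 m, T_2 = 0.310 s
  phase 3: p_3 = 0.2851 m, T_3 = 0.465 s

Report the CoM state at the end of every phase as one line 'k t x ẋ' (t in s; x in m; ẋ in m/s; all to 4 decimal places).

1 0.6110 0.0613 0.6612
2 0.9210 0.3627 1.4129
3 1.3860 1.3204 3.3135

phase 1: p=-0.2035, T=0.611, ωT=1.773794, cosh=3.031429, sinh=2.861741; start (x,ẋ)=(-0.052500, -0.195700) → end (x,ẋ)=(0.061334, 0.661245)
phase 2: p=-0.0948, T=0.310, ωT=0.899961, cosh=1.433046, sinh=1.026461; start (x,ẋ)=(0.061334, 0.661245) → end (x,ẋ)=(0.362746, 1.412861)
phase 3: p=0.2851, T=0.465, ωT=1.349941, cosh=2.058228, sinh=1.798972; start (x,ẋ)=(0.362746, 1.412861) → end (x,ẋ)=(1.320425, 3.313505)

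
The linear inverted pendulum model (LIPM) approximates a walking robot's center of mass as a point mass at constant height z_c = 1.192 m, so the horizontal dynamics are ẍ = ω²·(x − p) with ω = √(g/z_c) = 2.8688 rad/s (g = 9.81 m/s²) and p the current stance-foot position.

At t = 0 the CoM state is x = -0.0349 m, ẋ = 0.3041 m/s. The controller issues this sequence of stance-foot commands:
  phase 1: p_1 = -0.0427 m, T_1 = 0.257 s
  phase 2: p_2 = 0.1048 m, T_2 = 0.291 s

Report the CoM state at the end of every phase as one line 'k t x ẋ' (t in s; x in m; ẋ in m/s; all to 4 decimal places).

1 0.2570 0.0527 0.4086
2 0.5480 0.1667 0.4198

phase 1: p=-0.0427, T=0.257, ωT=0.737282, cosh=1.284329, sinh=0.805916; start (x,ẋ)=(-0.034900, 0.304100) → end (x,ẋ)=(0.052747, 0.408598)
phase 2: p=0.1048, T=0.291, ωT=0.834821, cosh=1.369177, sinh=0.935224; start (x,ẋ)=(0.052747, 0.408598) → end (x,ẋ)=(0.166733, 0.419786)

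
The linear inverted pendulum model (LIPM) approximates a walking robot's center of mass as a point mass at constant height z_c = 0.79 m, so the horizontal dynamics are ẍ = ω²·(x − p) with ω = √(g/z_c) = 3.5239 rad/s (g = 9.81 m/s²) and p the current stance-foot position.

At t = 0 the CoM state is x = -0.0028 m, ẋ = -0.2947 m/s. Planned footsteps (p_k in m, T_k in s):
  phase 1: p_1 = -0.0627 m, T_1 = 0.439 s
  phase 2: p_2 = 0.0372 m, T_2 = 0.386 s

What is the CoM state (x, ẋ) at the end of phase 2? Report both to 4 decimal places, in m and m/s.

x = -0.3835, ẋ = -1.4200

phase 1: p=-0.0627, T=0.439, ωT=1.546992, cosh=2.455104, sinh=2.242216; start (x,ẋ)=(-0.002800, -0.294700) → end (x,ẋ)=(-0.103153, -0.250228)
phase 2: p=0.0372, T=0.386, ωT=1.360225, cosh=2.076837, sinh=1.820234; start (x,ẋ)=(-0.103153, -0.250228) → end (x,ẋ)=(-0.383544, -1.419956)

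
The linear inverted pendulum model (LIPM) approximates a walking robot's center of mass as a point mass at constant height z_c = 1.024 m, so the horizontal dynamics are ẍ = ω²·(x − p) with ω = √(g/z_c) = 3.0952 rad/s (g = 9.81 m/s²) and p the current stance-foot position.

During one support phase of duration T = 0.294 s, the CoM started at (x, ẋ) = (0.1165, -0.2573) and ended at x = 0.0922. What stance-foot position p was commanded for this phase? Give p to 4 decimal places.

ωT = 3.0952·0.294 = 0.909989; cosh(ωT) = 1.443412, sinh(ωT) = 1.040883
x(T) = p + (x₀−p)·cosh(ωT) + (ẋ₀/ω)·sinh(ωT) ⇒ p·(1 − cosh) = x(T) − x₀·cosh − (ẋ₀/ω)·sinh
numerator   = 0.0922 − (0.1165)·1.443412 − (-0.2573/3.0952)·1.040883 = 0.010570
denominator = 1 − 1.443412 = -0.443412
p = 0.010570 / -0.443412 = -0.0238

p = -0.0238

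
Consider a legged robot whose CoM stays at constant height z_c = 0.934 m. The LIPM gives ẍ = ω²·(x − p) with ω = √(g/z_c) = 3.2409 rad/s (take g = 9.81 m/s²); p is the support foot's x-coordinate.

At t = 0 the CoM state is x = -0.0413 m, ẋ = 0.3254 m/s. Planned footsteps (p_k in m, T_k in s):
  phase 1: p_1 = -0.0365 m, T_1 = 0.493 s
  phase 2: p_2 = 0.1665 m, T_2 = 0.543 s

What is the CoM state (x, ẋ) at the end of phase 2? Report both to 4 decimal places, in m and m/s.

x = 0.9302, ẋ = 2.6002

phase 1: p=-0.0365, T=0.493, ωT=1.597764, cosh=2.572158, sinh=2.369810; start (x,ẋ)=(-0.041300, 0.325400) → end (x,ẋ)=(0.189093, 0.800115)
phase 2: p=0.1665, T=0.543, ωT=1.759809, cosh=2.991702, sinh=2.819624; start (x,ẋ)=(0.189093, 0.800115) → end (x,ẋ)=(0.930200, 2.600158)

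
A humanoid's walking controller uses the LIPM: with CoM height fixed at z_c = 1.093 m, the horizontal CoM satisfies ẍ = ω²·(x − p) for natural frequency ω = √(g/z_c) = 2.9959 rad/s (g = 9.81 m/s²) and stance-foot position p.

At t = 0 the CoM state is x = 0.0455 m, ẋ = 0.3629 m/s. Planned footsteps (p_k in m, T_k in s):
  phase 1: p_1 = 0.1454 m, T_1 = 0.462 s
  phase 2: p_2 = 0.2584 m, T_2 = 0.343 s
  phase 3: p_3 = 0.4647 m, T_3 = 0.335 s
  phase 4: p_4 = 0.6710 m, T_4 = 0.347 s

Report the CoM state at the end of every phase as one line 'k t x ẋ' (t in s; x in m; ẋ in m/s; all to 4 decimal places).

1 0.4620 0.1601 0.2099
2 0.8050 0.1888 -0.0280
3 1.1400 0.0267 -1.0194
4 1.4870 -0.7749 -4.0097

phase 1: p=0.1454, T=0.462, ωT=1.384106, cosh=2.120902, sinh=1.870354; start (x,ẋ)=(0.045500, 0.362900) → end (x,ẋ)=(0.160082, 0.209896)
phase 2: p=0.2584, T=0.343, ωT=1.027594, cosh=1.576100, sinh=1.218233; start (x,ẋ)=(0.160082, 0.209896) → end (x,ẋ)=(0.188792, -0.028014)
phase 3: p=0.4647, T=0.335, ωT=1.003626, cosh=1.547353, sinh=1.180805; start (x,ẋ)=(0.188792, -0.028014) → end (x,ẋ)=(0.026731, -1.019393)
phase 4: p=0.6710, T=0.347, ωT=1.039577, cosh=1.590813, sinh=1.237209; start (x,ẋ)=(0.026731, -1.019393) → end (x,ẋ)=(-0.774887, -4.009680)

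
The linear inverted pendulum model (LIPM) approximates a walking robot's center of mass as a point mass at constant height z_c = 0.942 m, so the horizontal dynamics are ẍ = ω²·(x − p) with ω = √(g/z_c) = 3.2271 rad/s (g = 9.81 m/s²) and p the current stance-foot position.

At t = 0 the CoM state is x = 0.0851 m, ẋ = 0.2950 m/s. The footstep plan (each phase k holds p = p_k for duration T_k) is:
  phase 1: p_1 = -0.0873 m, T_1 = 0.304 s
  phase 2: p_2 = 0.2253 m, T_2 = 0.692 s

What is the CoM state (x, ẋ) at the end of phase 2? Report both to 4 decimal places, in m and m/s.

x = 2.0343, ẋ = 5.9354

phase 1: p=-0.0873, T=0.304, ωT=0.981038, cosh=1.521073, sinh=1.146151; start (x,ẋ)=(0.085100, 0.295000) → end (x,ẋ)=(0.279707, 1.086380)
phase 2: p=0.2253, T=0.692, ωT=2.233153, cosh=4.718213, sinh=4.611023; start (x,ẋ)=(0.279707, 1.086380) → end (x,ẋ)=(2.034270, 5.935355)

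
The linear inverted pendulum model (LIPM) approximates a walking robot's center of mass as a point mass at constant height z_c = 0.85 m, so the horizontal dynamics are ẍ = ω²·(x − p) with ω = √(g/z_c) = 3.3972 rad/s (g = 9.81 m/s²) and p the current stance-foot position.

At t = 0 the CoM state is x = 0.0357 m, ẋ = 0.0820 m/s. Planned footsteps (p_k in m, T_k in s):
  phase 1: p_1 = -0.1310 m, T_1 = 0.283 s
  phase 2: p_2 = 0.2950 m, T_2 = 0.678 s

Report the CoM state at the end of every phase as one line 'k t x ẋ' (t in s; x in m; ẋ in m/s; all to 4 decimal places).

1 0.2830 0.1458 0.7552
2 0.9610 0.6423 1.3058

phase 1: p=-0.1310, T=0.283, ωT=0.961408, cosh=1.498865, sinh=1.116510; start (x,ẋ)=(0.035700, 0.082000) → end (x,ẋ)=(0.145811, 0.755202)
phase 2: p=0.2950, T=0.678, ωT=2.303302, cosh=5.053548, sinh=4.953620; start (x,ẋ)=(0.145811, 0.755202) → end (x,ẋ)=(0.642260, 1.305822)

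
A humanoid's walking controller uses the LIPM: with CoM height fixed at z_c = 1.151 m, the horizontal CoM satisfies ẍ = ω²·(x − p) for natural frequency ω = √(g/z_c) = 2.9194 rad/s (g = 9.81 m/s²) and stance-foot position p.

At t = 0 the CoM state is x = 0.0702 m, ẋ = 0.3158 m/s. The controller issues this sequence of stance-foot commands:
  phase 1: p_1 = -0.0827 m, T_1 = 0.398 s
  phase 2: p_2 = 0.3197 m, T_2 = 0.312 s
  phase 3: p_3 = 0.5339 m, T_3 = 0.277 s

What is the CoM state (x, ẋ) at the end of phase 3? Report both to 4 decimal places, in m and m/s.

x = 1.4167, ẋ = 3.0589

phase 1: p=-0.0827, T=0.398, ωT=1.161921, cosh=1.754476, sinh=1.441592; start (x,ẋ)=(0.070200, 0.315800) → end (x,ẋ)=(0.341501, 1.197556)
phase 2: p=0.3197, T=0.312, ωT=0.910853, cosh=1.444312, sinh=1.042130; start (x,ẋ)=(0.341501, 1.197556) → end (x,ẋ)=(0.778675, 1.795970)
phase 3: p=0.5339, T=0.277, ωT=0.808674, cosh=1.345189, sinh=0.899740; start (x,ẋ)=(0.778675, 1.795970) → end (x,ẋ)=(1.416675, 3.058869)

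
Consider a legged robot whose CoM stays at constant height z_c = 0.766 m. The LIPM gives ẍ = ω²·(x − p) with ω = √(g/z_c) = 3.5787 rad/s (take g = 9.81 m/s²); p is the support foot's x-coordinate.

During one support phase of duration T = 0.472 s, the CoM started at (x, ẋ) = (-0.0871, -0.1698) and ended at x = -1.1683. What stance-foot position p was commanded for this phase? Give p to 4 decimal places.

ωT = 3.5787·0.472 = 1.689146; cosh(ωT) = 2.799767, sinh(ωT) = 2.615090
x(T) = p + (x₀−p)·cosh(ωT) + (ẋ₀/ω)·sinh(ωT) ⇒ p·(1 − cosh) = x(T) − x₀·cosh − (ẋ₀/ω)·sinh
numerator   = -1.1683 − (-0.0871)·2.799767 − (-0.1698/3.5787)·2.615090 = -0.800361
denominator = 1 − 2.799767 = -1.799767
p = -0.800361 / -1.799767 = 0.4447

p = 0.4447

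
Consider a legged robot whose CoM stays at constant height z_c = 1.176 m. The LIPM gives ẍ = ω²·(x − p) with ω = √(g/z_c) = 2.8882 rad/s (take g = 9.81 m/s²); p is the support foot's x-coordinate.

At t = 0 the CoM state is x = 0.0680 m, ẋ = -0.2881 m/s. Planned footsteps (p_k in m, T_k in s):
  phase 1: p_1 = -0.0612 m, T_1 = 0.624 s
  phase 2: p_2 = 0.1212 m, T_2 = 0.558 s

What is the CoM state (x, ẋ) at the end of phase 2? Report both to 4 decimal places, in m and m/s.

phase 1: p=-0.0612, T=0.624, ωT=1.802237, cosh=3.114062, sinh=2.949132; start (x,ẋ)=(0.068000, -0.288100) → end (x,ẋ)=(0.046959, 0.203324)
phase 2: p=0.1212, T=0.558, ωT=1.611616, cosh=2.605233, sinh=2.405668; start (x,ẋ)=(0.046959, 0.203324) → end (x,ẋ)=(0.097139, 0.013873)

x = 0.0971, ẋ = 0.0139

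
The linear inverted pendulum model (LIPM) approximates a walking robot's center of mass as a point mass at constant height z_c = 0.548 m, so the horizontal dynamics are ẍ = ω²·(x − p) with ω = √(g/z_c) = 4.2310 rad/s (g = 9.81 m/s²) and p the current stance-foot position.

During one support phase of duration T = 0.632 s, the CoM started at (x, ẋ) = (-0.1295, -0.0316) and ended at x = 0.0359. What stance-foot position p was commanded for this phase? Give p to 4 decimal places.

ωT = 4.2310·0.632 = 2.673992; cosh(ωT) = 7.283353, sinh(ωT) = 7.214376
x(T) = p + (x₀−p)·cosh(ωT) + (ẋ₀/ω)·sinh(ωT) ⇒ p·(1 − cosh) = x(T) − x₀·cosh − (ẋ₀/ω)·sinh
numerator   = 0.0359 − (-0.1295)·7.283353 − (-0.0316/4.2310)·7.214376 = 1.032976
denominator = 1 − 7.283353 = -6.283353
p = 1.032976 / -6.283353 = -0.1644

p = -0.1644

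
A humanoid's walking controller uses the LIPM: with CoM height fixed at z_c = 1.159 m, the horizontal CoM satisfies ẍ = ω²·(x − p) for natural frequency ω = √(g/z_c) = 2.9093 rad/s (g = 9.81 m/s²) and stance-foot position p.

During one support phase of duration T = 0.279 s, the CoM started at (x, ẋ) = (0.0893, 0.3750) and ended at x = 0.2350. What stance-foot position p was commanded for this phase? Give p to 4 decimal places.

ωT = 2.9093·0.279 = 0.811695; cosh(ωT) = 1.347913, sinh(ωT) = 0.903808
x(T) = p + (x₀−p)·cosh(ωT) + (ẋ₀/ω)·sinh(ωT) ⇒ p·(1 − cosh) = x(T) − x₀·cosh − (ẋ₀/ω)·sinh
numerator   = 0.2350 − (0.0893)·1.347913 − (0.3750/2.9093)·0.903808 = -0.001867
denominator = 1 − 1.347913 = -0.347913
p = -0.001867 / -0.347913 = 0.0054

p = 0.0054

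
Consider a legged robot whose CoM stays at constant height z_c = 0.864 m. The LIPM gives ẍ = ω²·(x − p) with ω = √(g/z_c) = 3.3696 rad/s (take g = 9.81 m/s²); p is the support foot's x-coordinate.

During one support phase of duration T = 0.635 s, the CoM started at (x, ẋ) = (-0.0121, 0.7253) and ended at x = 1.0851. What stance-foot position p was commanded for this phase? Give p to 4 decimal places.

p = -0.0712

ωT = 3.3696·0.635 = 2.139696; cosh(ωT) = 4.307272, sinh(ωT) = 4.189582
x(T) = p + (x₀−p)·cosh(ωT) + (ẋ₀/ω)·sinh(ωT) ⇒ p·(1 − cosh) = x(T) − x₀·cosh − (ẋ₀/ω)·sinh
numerator   = 1.0851 − (-0.0121)·4.307272 − (0.7253/3.3696)·4.189582 = 0.235418
denominator = 1 − 4.307272 = -3.307272
p = 0.235418 / -3.307272 = -0.0712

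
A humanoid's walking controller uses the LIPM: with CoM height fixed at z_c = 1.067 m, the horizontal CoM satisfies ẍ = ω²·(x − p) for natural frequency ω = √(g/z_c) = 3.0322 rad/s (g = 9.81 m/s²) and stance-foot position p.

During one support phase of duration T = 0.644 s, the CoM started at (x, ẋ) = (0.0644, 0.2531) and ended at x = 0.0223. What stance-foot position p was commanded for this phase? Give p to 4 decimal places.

ωT = 3.0322·0.644 = 1.952737; cosh(ωT) = 3.594918, sinh(ωT) = 3.453032
x(T) = p + (x₀−p)·cosh(ωT) + (ẋ₀/ω)·sinh(ωT) ⇒ p·(1 − cosh) = x(T) − x₀·cosh − (ẋ₀/ω)·sinh
numerator   = 0.0223 − (0.0644)·3.594918 − (0.2531/3.0322)·3.453032 = -0.497440
denominator = 1 − 3.594918 = -2.594918
p = -0.497440 / -2.594918 = 0.1917

p = 0.1917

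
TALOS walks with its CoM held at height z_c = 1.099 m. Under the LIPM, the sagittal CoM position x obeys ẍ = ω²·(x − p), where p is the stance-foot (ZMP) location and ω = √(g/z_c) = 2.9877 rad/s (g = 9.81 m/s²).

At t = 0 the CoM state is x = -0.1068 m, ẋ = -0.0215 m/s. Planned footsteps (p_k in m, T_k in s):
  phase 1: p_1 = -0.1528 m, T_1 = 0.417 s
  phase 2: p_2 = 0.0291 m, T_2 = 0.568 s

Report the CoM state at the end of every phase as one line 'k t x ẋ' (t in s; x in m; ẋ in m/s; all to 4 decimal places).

phase 1: p=-0.1528, T=0.417, ωT=1.245871, cosh=1.881825, sinh=1.594135; start (x,ẋ)=(-0.106800, -0.021500) → end (x,ẋ)=(-0.077708, 0.178629)
phase 2: p=0.0291, T=0.568, ωT=1.697014, cosh=2.820427, sinh=2.637197; start (x,ẋ)=(-0.077708, 0.178629) → end (x,ẋ)=(-0.114470, -0.337743)

1 0.4170 -0.0777 0.1786
2 0.9850 -0.1145 -0.3377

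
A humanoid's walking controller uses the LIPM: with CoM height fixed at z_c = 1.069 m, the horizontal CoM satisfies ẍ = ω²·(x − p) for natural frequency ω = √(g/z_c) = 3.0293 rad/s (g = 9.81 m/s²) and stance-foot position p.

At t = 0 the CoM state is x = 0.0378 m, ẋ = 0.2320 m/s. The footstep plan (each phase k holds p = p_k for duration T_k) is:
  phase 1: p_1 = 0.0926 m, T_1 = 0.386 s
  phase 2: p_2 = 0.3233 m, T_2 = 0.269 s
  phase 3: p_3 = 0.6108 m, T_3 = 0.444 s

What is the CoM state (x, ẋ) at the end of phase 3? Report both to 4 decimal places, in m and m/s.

phase 1: p=0.0926, T=0.386, ωT=1.169310, cosh=1.765175, sinh=1.454594; start (x,ẋ)=(0.037800, 0.232000) → end (x,ẋ)=(0.107269, 0.168050)
phase 2: p=0.3233, T=0.269, ωT=0.814882, cosh=1.350800, sinh=0.908108; start (x,ẋ)=(0.107269, 0.168050) → end (x,ẋ)=(0.081862, -0.367285)
phase 3: p=0.6108, T=0.444, ωT=1.345009, cosh=2.049380, sinh=1.788842; start (x,ẋ)=(0.081862, -0.367285) → end (x,ẋ)=(-0.690081, -3.618987)

x = -0.6901, ẋ = -3.6190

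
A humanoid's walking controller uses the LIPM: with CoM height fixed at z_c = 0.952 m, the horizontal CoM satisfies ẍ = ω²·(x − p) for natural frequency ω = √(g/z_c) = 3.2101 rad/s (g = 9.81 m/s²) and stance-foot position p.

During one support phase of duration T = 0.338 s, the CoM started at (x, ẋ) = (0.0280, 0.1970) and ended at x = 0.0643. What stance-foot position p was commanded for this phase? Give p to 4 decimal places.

p = 0.0960

ωT = 3.2101·0.338 = 1.085014; cosh(ωT) = 1.648689, sinh(ωT) = 1.310792
x(T) = p + (x₀−p)·cosh(ωT) + (ẋ₀/ω)·sinh(ωT) ⇒ p·(1 − cosh) = x(T) − x₀·cosh − (ẋ₀/ω)·sinh
numerator   = 0.0643 − (0.0280)·1.648689 − (0.1970/3.2101)·1.310792 = -0.062305
denominator = 1 − 1.648689 = -0.648689
p = -0.062305 / -0.648689 = 0.0960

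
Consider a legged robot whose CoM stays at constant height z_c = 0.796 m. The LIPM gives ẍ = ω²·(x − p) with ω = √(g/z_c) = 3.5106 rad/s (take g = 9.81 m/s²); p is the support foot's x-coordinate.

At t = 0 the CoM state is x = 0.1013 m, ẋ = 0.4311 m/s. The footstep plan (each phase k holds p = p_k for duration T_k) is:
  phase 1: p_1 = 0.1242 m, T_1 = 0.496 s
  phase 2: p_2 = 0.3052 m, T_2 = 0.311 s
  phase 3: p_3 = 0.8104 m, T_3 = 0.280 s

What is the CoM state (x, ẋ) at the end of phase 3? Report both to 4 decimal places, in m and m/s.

phase 1: p=0.1242, T=0.496, ωT=1.741258, cosh=2.939906, sinh=2.764607; start (x,ẋ)=(0.101300, 0.431100) → end (x,ẋ)=(0.396369, 1.045139)
phase 2: p=0.3052, T=0.311, ωT=1.091797, cosh=1.657618, sinh=1.322005; start (x,ẋ)=(0.396369, 1.045139) → end (x,ẋ)=(0.849896, 2.155557)
phase 3: p=0.8104, T=0.280, ωT=0.982968, cosh=1.523287, sinh=1.149089; start (x,ẋ)=(0.849896, 2.155557) → end (x,ẋ)=(1.576120, 3.442860)

x = 1.5761, ẋ = 3.4429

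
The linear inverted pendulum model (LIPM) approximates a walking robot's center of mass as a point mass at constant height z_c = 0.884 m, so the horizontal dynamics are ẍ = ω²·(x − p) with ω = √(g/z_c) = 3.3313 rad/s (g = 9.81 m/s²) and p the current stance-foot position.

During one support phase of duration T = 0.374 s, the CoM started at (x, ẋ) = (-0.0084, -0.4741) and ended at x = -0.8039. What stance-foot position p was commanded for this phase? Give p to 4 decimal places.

ωT = 3.3313·0.374 = 1.245906; cosh(ωT) = 1.881882, sinh(ωT) = 1.594202
x(T) = p + (x₀−p)·cosh(ωT) + (ẋ₀/ω)·sinh(ωT) ⇒ p·(1 − cosh) = x(T) − x₀·cosh − (ẋ₀/ω)·sinh
numerator   = -0.8039 − (-0.0084)·1.881882 − (-0.4741/3.3313)·1.594202 = -0.561210
denominator = 1 − 1.881882 = -0.881882
p = -0.561210 / -0.881882 = 0.6364

p = 0.6364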